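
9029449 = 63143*143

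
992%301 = 89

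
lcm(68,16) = 272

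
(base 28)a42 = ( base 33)7A1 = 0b1111100010010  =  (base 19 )130c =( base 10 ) 7954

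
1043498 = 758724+284774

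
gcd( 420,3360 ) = 420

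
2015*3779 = 7614685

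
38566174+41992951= 80559125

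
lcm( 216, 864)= 864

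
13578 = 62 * 219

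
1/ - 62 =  - 1 + 61/62 = - 0.02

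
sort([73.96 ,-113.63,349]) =[ - 113.63, 73.96, 349]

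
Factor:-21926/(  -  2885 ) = 38/5=   2^1*5^( - 1 )*19^1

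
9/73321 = 9/73321  =  0.00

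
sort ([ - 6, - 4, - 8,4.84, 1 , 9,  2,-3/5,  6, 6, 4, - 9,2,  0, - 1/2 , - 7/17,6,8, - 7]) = [ - 9, - 8, - 7, - 6, - 4, - 3/5 ,-1/2, - 7/17, 0,1, 2, 2, 4,  4.84,6,6 , 6,  8,  9]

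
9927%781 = 555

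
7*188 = 1316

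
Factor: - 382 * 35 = - 2^1*5^1*7^1 *191^1 = - 13370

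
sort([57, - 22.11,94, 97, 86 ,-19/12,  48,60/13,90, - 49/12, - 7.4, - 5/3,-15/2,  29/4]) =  [ - 22.11, - 15/2, - 7.4,-49/12, - 5/3, - 19/12, 60/13 , 29/4, 48, 57, 86, 90, 94,97] 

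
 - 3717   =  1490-5207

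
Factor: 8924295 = 3^1*5^1 * 594953^1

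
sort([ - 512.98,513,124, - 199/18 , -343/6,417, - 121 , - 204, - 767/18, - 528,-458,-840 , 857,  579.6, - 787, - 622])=[ - 840, - 787, - 622, - 528, - 512.98, - 458, - 204 , - 121, - 343/6,-767/18, - 199/18,124 , 417, 513,579.6 , 857 ] 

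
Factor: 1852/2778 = 2/3=2^1*3^( - 1)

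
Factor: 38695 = 5^1*71^1 *109^1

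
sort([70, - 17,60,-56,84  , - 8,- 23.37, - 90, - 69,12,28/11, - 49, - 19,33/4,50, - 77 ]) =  [ - 90,  -  77,-69 , - 56,-49 , - 23.37,-19, - 17, - 8,  28/11,33/4,12 , 50, 60, 70,84 ] 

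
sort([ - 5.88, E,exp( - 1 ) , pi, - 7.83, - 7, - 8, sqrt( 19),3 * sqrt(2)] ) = [- 8 , - 7.83, - 7,-5.88, exp(-1),E,pi,3 * sqrt ( 2 ),sqrt(19)] 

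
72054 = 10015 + 62039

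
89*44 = 3916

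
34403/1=34403 = 34403.00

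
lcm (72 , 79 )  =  5688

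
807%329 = 149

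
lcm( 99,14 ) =1386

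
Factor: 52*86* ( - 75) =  - 2^3*3^1 * 5^2*13^1*43^1 = - 335400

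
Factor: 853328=2^4*7^1*19^1*401^1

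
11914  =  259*46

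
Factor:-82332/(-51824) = 2^(  -  2 )*3^2*41^( - 1)*79^( - 1) * 2287^1=20583/12956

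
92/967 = 92/967  =  0.10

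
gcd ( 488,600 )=8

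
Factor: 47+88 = 135 = 3^3*5^1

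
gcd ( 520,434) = 2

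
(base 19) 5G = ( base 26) 47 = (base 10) 111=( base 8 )157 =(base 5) 421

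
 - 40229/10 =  - 4023 + 1/10 = - 4022.90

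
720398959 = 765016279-44617320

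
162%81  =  0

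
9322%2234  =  386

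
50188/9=50188/9 = 5576.44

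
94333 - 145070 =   -  50737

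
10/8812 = 5/4406  =  0.00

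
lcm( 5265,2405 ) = 194805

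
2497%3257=2497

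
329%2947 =329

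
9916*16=158656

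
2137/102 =2137/102 =20.95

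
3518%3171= 347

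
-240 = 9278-9518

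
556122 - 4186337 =-3630215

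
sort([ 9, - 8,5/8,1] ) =[-8 , 5/8,1, 9]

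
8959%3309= 2341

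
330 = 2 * 165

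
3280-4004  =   - 724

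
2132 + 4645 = 6777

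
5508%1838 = 1832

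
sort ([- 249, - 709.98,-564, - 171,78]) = [ - 709.98,- 564, - 249,- 171,78]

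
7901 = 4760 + 3141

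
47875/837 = 47875/837 = 57.20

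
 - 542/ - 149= 542/149=3.64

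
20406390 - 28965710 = -8559320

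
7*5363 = 37541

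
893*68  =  60724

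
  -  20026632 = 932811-20959443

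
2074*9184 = 19047616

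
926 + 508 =1434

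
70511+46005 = 116516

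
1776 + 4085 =5861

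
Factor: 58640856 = 2^3*3^1*37^1*66037^1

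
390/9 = 130/3 = 43.33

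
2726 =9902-7176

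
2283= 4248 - 1965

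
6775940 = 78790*86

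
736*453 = 333408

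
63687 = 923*69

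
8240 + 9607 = 17847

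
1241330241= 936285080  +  305045161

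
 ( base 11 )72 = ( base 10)79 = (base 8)117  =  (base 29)2l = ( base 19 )43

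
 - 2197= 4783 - 6980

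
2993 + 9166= 12159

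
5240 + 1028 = 6268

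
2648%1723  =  925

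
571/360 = 1+ 211/360 = 1.59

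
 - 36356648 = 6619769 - 42976417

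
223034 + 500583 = 723617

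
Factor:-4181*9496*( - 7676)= 2^5*19^1 * 37^1*101^1*113^1*1187^1 = 304758508576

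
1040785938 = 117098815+923687123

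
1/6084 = 1/6084=0.00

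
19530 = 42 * 465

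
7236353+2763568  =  9999921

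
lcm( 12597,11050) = 629850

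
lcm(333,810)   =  29970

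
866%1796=866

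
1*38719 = 38719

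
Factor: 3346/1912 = 2^(-2 )*7^1 = 7/4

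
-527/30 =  -18 + 13/30 = -17.57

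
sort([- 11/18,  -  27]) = [-27, - 11/18]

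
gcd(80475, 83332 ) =1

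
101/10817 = 101/10817=0.01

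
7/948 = 7/948= 0.01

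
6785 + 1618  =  8403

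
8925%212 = 21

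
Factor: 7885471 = 11^1* 716861^1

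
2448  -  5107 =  - 2659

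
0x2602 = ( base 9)14311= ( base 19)17i2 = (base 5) 302410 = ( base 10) 9730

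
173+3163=3336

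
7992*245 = 1958040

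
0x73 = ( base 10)115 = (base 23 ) 50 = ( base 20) 5F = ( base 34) 3d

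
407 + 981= 1388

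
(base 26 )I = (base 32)I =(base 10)18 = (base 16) 12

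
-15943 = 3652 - 19595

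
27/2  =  13+1/2 = 13.50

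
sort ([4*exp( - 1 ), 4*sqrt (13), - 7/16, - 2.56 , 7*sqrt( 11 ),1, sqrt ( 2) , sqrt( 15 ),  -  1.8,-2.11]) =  [  -  2.56,-2.11,- 1.8, - 7/16,1, sqrt(2 ), 4*exp( -1), sqrt (15 ) , 4*sqrt( 13 ),7*sqrt (11 )]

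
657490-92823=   564667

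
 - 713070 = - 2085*342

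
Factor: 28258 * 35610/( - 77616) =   -  83855615/6468= - 2^(- 2)*3^( - 1)*5^1*7^ ( -2)* 11^(  -  1 )*71^1*199^1*1187^1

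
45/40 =1 + 1/8  =  1.12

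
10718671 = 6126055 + 4592616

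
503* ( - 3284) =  - 1651852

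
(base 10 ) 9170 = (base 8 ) 21722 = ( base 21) kge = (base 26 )dei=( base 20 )12IA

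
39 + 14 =53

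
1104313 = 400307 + 704006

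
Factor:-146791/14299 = -811/79  =  - 79^( - 1)*811^1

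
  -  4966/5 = - 4966/5 = - 993.20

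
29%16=13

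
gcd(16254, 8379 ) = 63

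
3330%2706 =624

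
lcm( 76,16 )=304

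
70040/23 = 70040/23=3045.22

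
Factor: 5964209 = 5964209^1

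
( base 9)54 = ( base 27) 1M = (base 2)110001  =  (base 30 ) 1J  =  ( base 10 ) 49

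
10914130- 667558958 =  - 656644828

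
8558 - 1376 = 7182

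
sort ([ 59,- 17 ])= [ - 17,  59] 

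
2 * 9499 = 18998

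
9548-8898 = 650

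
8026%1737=1078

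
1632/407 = 1632/407= 4.01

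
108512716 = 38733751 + 69778965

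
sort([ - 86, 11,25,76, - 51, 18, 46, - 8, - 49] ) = [ - 86, - 51,-49, - 8,11,  18, 25, 46, 76]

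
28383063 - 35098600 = -6715537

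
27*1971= 53217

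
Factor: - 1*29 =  - 29^1 = - 29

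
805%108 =49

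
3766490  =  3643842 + 122648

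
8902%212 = 210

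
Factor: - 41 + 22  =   - 19 = -  19^1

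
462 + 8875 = 9337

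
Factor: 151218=2^1*3^2*31^1*271^1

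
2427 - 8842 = -6415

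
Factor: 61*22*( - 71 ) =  - 2^1*11^1* 61^1*71^1 = -95282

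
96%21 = 12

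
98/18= 49/9 = 5.44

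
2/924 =1/462= 0.00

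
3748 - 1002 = 2746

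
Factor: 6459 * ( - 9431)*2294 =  -139738617726 = -2^1*3^1 * 31^1*37^1*2153^1*9431^1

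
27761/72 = 27761/72 = 385.57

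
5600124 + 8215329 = 13815453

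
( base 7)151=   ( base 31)2N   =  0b1010101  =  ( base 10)85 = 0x55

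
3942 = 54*73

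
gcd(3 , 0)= 3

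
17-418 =  -  401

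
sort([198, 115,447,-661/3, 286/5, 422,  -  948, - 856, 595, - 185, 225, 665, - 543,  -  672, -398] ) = [ - 948, - 856,- 672,-543, - 398, - 661/3 , - 185,  286/5, 115 , 198, 225,422, 447, 595,665 ] 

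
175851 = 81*2171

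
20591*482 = 9924862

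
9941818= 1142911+8798907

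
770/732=1+19/366 = 1.05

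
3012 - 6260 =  - 3248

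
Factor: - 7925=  - 5^2 * 317^1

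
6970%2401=2168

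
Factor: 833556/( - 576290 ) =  - 416778/288145 = -2^1*3^1*5^( - 1)*11^(-1 )*13^( - 2)*31^ ( - 1)*69463^1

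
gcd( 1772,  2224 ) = 4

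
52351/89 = 588 + 19/89  =  588.21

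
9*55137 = 496233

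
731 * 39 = 28509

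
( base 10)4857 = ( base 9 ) 6586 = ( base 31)51L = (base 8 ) 11371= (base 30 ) 5br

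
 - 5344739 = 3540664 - 8885403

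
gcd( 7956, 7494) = 6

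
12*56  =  672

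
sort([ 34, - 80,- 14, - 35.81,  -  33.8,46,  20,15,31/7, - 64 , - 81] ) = [ - 81 , - 80, - 64 , - 35.81, -33.8, - 14, 31/7  ,  15,  20,34, 46]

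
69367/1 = 69367 = 69367.00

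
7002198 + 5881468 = 12883666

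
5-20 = - 15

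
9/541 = 9/541  =  0.02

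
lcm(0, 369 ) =0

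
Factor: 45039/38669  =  3^1 * 15013^1*38669^( - 1)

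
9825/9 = 1091 + 2/3 = 1091.67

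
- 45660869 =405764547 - 451425416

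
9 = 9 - 0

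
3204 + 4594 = 7798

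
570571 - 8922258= - 8351687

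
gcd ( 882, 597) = 3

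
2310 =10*231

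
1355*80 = 108400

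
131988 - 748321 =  - 616333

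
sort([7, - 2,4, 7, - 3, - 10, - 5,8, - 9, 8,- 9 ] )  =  [ - 10, - 9, - 9 , - 5,- 3,  -  2,4, 7,7, 8, 8] 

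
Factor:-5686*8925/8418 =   -  5^2*7^1*17^1*23^( - 1)*61^( -1)*2843^1 = - 8457925/1403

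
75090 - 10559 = 64531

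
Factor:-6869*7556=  - 2^2*1889^1*6869^1 = - 51902164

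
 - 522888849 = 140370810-663259659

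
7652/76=1913/19= 100.68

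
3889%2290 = 1599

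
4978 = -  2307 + 7285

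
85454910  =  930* 91887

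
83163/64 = 83163/64 = 1299.42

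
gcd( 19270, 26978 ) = 3854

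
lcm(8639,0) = 0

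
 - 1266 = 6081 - 7347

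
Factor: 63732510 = 2^1 * 3^2*5^1*708139^1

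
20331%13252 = 7079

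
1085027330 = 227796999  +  857230331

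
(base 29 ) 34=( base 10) 91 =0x5B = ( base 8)133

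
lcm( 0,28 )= 0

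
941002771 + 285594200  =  1226596971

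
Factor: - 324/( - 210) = 2^1 * 3^3*5^(  -  1)*7^( - 1)= 54/35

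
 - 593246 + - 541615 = - 1134861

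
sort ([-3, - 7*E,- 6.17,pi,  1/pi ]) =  [  -  7 * E, - 6.17,-3,1/pi , pi ]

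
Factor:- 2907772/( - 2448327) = 415396/349761=2^2*3^(-1)*23^( - 1)*29^1*37^(  -  1 )*137^ ( - 1)*3581^1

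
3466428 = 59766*58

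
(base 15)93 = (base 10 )138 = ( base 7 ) 255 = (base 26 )58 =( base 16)8A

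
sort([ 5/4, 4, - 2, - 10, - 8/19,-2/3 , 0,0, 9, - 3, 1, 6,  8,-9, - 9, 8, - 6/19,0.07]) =[ - 10, - 9, - 9 ,-3, - 2, - 2/3 , - 8/19 , - 6/19,0,0,0.07, 1,5/4 , 4,6 , 8, 8,9 ]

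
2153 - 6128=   -  3975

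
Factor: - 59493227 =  - 59493227^1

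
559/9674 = 559/9674 = 0.06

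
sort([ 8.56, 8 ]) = [8,8.56]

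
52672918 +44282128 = 96955046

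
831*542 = 450402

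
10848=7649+3199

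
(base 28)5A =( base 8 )226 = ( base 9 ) 176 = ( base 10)150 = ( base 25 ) 60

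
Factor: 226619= 23^1*59^1 * 167^1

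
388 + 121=509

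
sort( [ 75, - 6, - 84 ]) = [ -84  , - 6,75 ]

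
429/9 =47 + 2/3 = 47.67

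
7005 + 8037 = 15042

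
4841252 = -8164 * (  -  593)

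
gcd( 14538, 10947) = 3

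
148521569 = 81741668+66779901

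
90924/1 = 90924 = 90924.00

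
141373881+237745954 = 379119835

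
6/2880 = 1/480 = 0.00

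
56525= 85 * 665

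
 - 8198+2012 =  - 6186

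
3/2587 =3/2587 = 0.00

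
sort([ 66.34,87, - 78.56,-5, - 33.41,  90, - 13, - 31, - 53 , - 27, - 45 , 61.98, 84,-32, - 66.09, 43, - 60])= [ - 78.56, - 66.09, - 60, - 53 ,- 45, - 33.41,-32, - 31,-27, - 13, - 5,43, 61.98,66.34,  84, 87,90]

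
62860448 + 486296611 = 549157059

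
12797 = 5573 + 7224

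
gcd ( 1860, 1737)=3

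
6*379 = 2274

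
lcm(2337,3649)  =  207993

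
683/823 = 683/823 = 0.83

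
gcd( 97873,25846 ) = 1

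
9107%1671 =752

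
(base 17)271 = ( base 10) 698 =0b1010111010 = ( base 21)1c5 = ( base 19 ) 1he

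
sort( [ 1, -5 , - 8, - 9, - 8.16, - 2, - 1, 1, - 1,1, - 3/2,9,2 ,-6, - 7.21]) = [ - 9 , - 8.16, - 8 , - 7.21,- 6, - 5,-2, - 3/2, - 1,-1,1, 1,1, 2,  9]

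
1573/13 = 121 = 121.00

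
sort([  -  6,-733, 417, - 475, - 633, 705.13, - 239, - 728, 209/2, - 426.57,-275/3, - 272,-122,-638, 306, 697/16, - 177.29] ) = [ - 733 ,-728, - 638,  -  633, - 475,-426.57,  -  272,-239, - 177.29, - 122, - 275/3, - 6, 697/16, 209/2, 306, 417, 705.13] 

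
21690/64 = 10845/32 = 338.91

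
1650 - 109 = 1541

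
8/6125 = 8/6125 = 0.00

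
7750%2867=2016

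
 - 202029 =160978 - 363007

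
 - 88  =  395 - 483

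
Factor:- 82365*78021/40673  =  -3^3*5^1*17^2*19^1*89^( - 1 )*457^(  -  1)*8669^1= -6426199665/40673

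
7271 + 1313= 8584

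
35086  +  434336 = 469422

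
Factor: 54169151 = 359^1*150889^1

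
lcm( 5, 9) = 45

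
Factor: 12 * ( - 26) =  - 312  =  -  2^3*3^1*13^1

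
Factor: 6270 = 2^1*3^1*5^1*11^1*19^1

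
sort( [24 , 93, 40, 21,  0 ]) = [0,21,24,40,  93] 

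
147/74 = 147/74  =  1.99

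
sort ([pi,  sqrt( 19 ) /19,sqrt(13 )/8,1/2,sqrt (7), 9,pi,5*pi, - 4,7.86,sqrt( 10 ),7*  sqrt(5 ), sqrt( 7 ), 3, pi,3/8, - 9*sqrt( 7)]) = [ - 9*sqrt (7 ) ,  -  4,sqrt(19 ) /19,3/8, sqrt( 13 ) /8,1/2,sqrt( 7),sqrt(7 ),3,pi,pi, pi,sqrt(10),7.86, 9,  7*sqrt( 5),5 * pi]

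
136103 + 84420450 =84556553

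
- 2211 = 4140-6351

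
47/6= 47/6 = 7.83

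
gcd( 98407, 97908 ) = 1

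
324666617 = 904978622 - 580312005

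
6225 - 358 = 5867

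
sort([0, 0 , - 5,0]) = [ - 5, 0,0, 0]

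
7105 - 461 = 6644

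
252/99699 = 84/33233 = 0.00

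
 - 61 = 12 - 73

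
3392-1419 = 1973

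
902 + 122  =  1024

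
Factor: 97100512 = 2^5 * 73^1*197^1*211^1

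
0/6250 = 0  =  0.00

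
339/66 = 5 + 3/22 = 5.14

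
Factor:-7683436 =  - 2^2*1920859^1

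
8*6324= 50592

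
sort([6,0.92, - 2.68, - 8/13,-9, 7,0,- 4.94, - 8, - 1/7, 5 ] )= [ - 9, - 8, - 4.94, - 2.68, - 8/13, - 1/7 , 0,  0.92, 5, 6, 7]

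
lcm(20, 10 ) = 20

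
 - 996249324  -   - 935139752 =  - 61109572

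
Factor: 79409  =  11^1 * 7219^1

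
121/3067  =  121/3067 = 0.04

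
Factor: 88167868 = 2^2*22041967^1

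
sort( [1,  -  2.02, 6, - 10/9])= [ - 2.02,  -  10/9, 1, 6]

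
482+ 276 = 758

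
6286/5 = 6286/5 = 1257.20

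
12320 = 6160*2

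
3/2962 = 3/2962=0.00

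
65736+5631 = 71367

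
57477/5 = 57477/5 =11495.40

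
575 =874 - 299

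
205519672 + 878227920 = 1083747592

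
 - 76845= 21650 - 98495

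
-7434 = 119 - 7553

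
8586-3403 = 5183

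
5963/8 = 5963/8 = 745.38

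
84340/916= 21085/229 = 92.07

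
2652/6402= 442/1067 =0.41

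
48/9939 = 16/3313 = 0.00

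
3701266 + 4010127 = 7711393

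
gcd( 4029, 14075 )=1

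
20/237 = 20/237 = 0.08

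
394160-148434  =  245726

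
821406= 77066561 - 76245155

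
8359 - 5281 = 3078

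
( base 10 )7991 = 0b1111100110111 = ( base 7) 32204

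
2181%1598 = 583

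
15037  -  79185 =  - 64148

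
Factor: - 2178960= - 2^4*3^1 * 5^1*7^1*1297^1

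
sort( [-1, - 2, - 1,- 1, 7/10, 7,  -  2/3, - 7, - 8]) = [ - 8, - 7, - 2, - 1  , - 1 , - 1, - 2/3,7/10, 7 ]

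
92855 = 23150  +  69705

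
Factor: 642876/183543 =676/193 = 2^2*13^2*193^( - 1) 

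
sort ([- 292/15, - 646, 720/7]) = [-646 ,  -  292/15, 720/7] 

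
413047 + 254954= 668001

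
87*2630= 228810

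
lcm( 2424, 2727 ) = 21816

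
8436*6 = 50616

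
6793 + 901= 7694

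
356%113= 17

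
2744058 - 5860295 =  - 3116237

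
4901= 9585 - 4684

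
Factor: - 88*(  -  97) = 2^3*11^1*97^1 = 8536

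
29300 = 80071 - 50771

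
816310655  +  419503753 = 1235814408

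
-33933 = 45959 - 79892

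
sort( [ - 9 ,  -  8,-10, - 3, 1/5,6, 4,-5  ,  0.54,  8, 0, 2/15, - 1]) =[ - 10, - 9,- 8,  -  5,- 3,  -  1,0, 2/15, 1/5, 0.54, 4,6, 8 ] 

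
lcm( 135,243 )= 1215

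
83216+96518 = 179734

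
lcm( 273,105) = 1365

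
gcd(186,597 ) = 3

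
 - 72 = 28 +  - 100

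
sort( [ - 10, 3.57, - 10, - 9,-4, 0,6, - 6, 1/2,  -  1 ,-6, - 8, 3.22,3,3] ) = [ - 10, - 10, - 9,-8, - 6, - 6,-4, - 1, 0,1/2, 3, 3, 3.22,3.57,6 ] 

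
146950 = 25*5878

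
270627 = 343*789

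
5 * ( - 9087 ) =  - 45435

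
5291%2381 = 529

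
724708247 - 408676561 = 316031686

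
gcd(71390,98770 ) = 10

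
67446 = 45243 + 22203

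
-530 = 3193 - 3723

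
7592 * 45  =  341640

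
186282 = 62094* 3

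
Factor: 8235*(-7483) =-61622505 = - 3^3 * 5^1*7^1*61^1*1069^1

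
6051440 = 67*90320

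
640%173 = 121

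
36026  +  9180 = 45206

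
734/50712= 367/25356 =0.01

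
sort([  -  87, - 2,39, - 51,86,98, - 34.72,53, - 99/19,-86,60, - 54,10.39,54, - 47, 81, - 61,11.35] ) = [ - 87,-86, - 61, - 54,- 51, - 47, - 34.72,-99/19, - 2,  10.39,11.35 , 39, 53, 54, 60,81 , 86,98 ] 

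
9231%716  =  639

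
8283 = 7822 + 461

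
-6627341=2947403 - 9574744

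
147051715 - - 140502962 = 287554677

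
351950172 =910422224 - 558472052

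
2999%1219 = 561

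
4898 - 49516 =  - 44618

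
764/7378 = 382/3689 = 0.10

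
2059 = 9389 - 7330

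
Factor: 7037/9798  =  2^( - 1 )*3^( - 1 )*23^( - 1 ) * 31^1*71^ ( - 1)*227^1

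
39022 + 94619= 133641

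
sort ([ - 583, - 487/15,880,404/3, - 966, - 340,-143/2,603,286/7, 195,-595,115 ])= [ - 966, - 595, - 583 ,-340,  -  143/2, - 487/15 , 286/7, 115,404/3, 195, 603,880 ] 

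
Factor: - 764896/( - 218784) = 451/129  =  3^(- 1 )* 11^1*41^1*43^( - 1)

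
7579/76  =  99 + 55/76 = 99.72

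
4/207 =4/207 = 0.02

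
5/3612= 5/3612= 0.00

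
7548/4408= 1+ 785/1102=1.71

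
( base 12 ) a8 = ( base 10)128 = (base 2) 10000000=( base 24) 58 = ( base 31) 44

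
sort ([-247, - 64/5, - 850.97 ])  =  [ - 850.97 , - 247, - 64/5]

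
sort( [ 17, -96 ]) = [ - 96,17]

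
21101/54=390+41/54 =390.76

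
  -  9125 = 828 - 9953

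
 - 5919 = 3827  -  9746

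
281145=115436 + 165709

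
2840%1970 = 870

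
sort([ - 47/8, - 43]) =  [ - 43,-47/8]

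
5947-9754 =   -  3807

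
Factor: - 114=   -  2^1 * 3^1*19^1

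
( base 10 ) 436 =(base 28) FG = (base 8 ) 664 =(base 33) D7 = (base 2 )110110100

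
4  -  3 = 1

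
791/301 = 113/43 = 2.63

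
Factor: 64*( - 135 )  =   - 2^6*3^3*5^1 =-8640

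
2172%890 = 392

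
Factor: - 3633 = -3^1*7^1*173^1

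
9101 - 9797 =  - 696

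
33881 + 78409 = 112290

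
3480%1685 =110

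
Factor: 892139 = 59^1*15121^1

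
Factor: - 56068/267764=-7^ ( - 1)*73^( - 1 )*107^1  =  - 107/511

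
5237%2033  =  1171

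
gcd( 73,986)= 1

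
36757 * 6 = 220542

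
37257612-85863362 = -48605750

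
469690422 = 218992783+250697639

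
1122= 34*33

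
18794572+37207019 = 56001591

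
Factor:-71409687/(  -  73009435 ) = 3^1 *5^( - 1 )*23^1*29^1*127^1 * 281^1*643^( - 1 )*22709^(  -  1)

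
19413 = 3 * 6471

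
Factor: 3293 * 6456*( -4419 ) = - 2^3 * 3^3*37^1*89^1*269^1 * 491^1 = - 93946207752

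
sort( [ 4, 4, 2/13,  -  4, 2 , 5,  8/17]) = [ - 4, 2/13,8/17,2, 4,  4 , 5]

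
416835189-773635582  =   - 356800393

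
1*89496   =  89496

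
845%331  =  183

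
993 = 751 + 242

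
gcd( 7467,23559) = 3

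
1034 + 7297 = 8331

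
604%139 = 48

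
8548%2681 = 505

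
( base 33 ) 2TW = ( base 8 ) 6137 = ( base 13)1598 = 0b110001011111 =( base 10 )3167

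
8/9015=8/9015= 0.00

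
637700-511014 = 126686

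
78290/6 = 39145/3  =  13048.33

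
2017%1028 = 989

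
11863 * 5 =59315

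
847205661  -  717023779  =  130181882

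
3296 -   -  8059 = 11355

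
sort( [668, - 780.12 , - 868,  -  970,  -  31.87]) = [ - 970, - 868, - 780.12,-31.87, 668] 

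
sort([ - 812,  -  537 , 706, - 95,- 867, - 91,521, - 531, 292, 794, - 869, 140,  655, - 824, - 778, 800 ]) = [- 869, - 867,-824, - 812,- 778, - 537,-531 , - 95, -91, 140, 292,521,655,  706, 794,  800]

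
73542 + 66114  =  139656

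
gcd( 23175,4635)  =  4635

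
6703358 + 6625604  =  13328962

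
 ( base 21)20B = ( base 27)162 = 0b1101111101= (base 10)893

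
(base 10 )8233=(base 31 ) 8hi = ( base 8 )20051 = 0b10000000101001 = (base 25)d48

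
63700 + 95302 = 159002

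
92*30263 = 2784196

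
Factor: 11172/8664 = 49/38 = 2^( - 1) * 7^2*19^( - 1) 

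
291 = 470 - 179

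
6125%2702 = 721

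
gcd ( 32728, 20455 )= 4091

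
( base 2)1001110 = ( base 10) 78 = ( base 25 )33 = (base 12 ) 66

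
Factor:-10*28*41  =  - 11480 = -2^3 * 5^1*7^1*41^1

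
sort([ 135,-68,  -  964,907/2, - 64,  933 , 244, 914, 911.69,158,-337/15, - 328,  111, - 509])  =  [ - 964, -509,-328, - 68,-64,  -  337/15,111,135,158,244,907/2, 911.69,914,933]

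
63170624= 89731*704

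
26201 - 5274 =20927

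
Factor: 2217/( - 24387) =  - 1/11=-11^( - 1)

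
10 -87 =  - 77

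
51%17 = 0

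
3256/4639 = 3256/4639= 0.70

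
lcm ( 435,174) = 870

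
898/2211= 898/2211 = 0.41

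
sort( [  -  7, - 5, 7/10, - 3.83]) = [ -7,-5, - 3.83 , 7/10] 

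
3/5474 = 3/5474 =0.00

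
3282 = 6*547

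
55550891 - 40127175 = 15423716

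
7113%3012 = 1089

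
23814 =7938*3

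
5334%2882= 2452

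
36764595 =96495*381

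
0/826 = 0 = 0.00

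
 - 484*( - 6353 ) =3074852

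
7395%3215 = 965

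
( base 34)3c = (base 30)3O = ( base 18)66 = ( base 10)114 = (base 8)162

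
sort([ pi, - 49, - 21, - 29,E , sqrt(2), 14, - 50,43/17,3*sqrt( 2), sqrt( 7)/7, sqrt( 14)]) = [ - 50,  -  49 , - 29, - 21 , sqrt (7)/7,sqrt( 2),43/17, E,pi,  sqrt(14),3*sqrt( 2),14 ] 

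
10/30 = 1/3 = 0.33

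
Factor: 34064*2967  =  2^4*3^1*23^1*43^1*2129^1  =  101067888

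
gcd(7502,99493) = 1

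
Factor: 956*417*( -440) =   -  2^5*3^1*5^1*11^1* 139^1 * 239^1=- 175406880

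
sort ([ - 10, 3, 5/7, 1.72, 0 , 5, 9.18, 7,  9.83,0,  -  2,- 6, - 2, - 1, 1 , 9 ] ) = [-10,- 6, - 2, - 2, - 1,0, 0,  5/7,1,1.72,3,  5,  7 , 9,9.18, 9.83]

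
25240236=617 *40908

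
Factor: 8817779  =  8817779^1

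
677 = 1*677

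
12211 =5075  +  7136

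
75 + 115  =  190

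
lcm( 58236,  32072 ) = 2212968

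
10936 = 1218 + 9718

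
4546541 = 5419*839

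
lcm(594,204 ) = 20196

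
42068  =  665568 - 623500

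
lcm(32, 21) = 672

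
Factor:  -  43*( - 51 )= 2193= 3^1*17^1*43^1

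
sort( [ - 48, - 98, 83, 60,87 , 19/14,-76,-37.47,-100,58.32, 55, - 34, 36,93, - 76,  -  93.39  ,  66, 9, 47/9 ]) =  [ - 100, - 98,-93.39, -76, - 76,-48, - 37.47 , - 34 , 19/14,47/9, 9, 36 , 55,58.32, 60, 66, 83, 87, 93 ]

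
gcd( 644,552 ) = 92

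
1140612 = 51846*22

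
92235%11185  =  2755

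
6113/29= 6113/29  =  210.79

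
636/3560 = 159/890 = 0.18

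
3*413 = 1239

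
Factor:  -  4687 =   -  43^1*109^1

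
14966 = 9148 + 5818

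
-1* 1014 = -1014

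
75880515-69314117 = 6566398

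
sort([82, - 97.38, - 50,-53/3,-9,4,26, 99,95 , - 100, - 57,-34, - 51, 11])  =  [ - 100 , - 97.38, - 57, - 51, - 50, - 34,-53/3, - 9, 4, 11,26 , 82,95,99]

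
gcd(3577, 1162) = 7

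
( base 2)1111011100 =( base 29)152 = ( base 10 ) 988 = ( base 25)1ed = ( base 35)S8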